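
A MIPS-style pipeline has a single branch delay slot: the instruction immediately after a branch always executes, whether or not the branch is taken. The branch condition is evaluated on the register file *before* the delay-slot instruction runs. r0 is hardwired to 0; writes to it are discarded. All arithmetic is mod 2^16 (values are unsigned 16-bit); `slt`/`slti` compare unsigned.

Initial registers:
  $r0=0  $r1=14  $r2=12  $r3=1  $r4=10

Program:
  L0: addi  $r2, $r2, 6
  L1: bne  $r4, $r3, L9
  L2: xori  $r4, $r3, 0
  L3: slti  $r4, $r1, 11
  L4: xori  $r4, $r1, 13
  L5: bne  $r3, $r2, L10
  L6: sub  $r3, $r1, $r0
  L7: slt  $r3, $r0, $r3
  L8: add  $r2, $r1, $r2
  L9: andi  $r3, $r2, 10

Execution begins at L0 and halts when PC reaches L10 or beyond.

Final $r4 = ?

1

[0] addi  $r2, $r2, 6  →  {$r0:0, $r1:14, $r2:18, $r3:1, $r4:10}
[1] bne  $r4, $r3, L9  →  {$r0:0, $r1:14, $r2:18, $r3:1, $r4:10}  ⟨branch taken⟩
[2] xori  $r4, $r3, 0  →  {$r0:0, $r1:14, $r2:18, $r3:1, $r4:1}
[9] andi  $r3, $r2, 10  →  {$r0:0, $r1:14, $r2:18, $r3:2, $r4:1}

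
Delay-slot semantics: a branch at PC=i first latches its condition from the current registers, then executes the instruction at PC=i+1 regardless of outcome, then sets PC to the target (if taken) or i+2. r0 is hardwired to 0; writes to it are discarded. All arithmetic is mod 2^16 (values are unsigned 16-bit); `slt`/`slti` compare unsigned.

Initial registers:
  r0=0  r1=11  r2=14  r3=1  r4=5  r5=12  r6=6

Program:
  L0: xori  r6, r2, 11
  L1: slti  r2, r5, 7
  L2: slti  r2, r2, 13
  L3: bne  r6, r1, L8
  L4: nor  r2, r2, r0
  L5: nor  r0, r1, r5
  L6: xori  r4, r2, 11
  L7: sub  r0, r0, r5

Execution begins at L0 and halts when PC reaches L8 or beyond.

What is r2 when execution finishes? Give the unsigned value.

65534

PC=0  xori  r6, r2, 11       | r0=0 r1=11 r2=14 r3=1 r4=5 r5=12 r6=5
PC=1  slti  r2, r5, 7        | r0=0 r1=11 r2=0 r3=1 r4=5 r5=12 r6=5
PC=2  slti  r2, r2, 13       | r0=0 r1=11 r2=1 r3=1 r4=5 r5=12 r6=5
PC=3  bne  r6, r1, L8        | r0=0 r1=11 r2=1 r3=1 r4=5 r5=12 r6=5  [TAKEN]
PC=4  nor  r2, r2, r0        | r0=0 r1=11 r2=65534 r3=1 r4=5 r5=12 r6=5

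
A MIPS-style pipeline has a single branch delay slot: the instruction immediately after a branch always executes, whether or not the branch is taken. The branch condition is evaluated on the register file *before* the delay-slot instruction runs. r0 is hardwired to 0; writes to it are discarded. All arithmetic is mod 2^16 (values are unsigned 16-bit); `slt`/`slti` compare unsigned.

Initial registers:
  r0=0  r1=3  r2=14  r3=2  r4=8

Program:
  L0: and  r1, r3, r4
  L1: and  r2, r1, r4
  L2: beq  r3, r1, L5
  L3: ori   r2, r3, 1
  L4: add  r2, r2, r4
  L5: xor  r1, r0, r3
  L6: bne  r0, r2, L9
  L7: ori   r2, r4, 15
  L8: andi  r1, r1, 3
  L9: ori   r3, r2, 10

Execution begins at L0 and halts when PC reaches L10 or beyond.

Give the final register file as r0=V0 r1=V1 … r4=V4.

r0=0 r1=2 r2=15 r3=15 r4=8

PC=0  and  r1, r3, r4        | r0=0 r1=0 r2=14 r3=2 r4=8
PC=1  and  r2, r1, r4        | r0=0 r1=0 r2=0 r3=2 r4=8
PC=2  beq  r3, r1, L5        | r0=0 r1=0 r2=0 r3=2 r4=8  [not taken]
PC=3  ori   r2, r3, 1        | r0=0 r1=0 r2=3 r3=2 r4=8
PC=4  add  r2, r2, r4        | r0=0 r1=0 r2=11 r3=2 r4=8
PC=5  xor  r1, r0, r3        | r0=0 r1=2 r2=11 r3=2 r4=8
PC=6  bne  r0, r2, L9        | r0=0 r1=2 r2=11 r3=2 r4=8  [TAKEN]
PC=7  ori   r2, r4, 15       | r0=0 r1=2 r2=15 r3=2 r4=8
PC=9  ori   r3, r2, 10       | r0=0 r1=2 r2=15 r3=15 r4=8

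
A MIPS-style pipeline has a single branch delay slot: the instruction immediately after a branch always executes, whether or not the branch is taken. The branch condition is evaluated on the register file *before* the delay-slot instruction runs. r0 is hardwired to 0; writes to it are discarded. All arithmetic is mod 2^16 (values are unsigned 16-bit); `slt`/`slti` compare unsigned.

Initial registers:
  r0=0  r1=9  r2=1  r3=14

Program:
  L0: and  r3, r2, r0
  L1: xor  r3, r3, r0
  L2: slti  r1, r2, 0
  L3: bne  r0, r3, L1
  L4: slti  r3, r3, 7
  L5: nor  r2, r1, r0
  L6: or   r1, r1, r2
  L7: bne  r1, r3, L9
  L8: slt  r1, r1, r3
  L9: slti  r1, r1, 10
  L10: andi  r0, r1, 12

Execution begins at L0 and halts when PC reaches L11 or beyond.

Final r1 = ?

  step pc=0: and  r3, r2, r0  regs=(0,9,1,0)
  step pc=1: xor  r3, r3, r0  regs=(0,9,1,0)
  step pc=2: slti  r1, r2, 0  regs=(0,0,1,0)
  step pc=3: bne  r0, r3, L1  cond=F  regs=(0,0,1,0)
  step pc=4: slti  r3, r3, 7  regs=(0,0,1,1)
  step pc=5: nor  r2, r1, r0  regs=(0,0,65535,1)
  step pc=6: or   r1, r1, r2  regs=(0,65535,65535,1)
  step pc=7: bne  r1, r3, L9  cond=T  regs=(0,65535,65535,1)
  step pc=8: slt  r1, r1, r3  regs=(0,0,65535,1)
  step pc=9: slti  r1, r1, 10  regs=(0,1,65535,1)
  step pc=10: andi  r0, r1, 12  regs=(0,1,65535,1)

1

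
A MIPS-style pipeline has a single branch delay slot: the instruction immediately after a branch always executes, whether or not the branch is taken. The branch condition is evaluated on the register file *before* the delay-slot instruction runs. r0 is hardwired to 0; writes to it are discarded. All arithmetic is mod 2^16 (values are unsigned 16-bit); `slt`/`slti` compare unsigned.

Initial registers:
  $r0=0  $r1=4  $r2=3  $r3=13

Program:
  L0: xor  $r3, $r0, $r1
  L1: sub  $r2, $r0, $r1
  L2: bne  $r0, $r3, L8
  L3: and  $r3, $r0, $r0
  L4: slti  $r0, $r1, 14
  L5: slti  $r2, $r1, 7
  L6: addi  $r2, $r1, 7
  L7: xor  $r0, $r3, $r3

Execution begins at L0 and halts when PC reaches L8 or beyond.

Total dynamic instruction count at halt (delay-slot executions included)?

  step pc=0: xor  $r3, $r0, $r1  regs=(0,4,3,4)
  step pc=1: sub  $r2, $r0, $r1  regs=(0,4,65532,4)
  step pc=2: bne  $r0, $r3, L8  cond=T  regs=(0,4,65532,4)
  step pc=3: and  $r3, $r0, $r0  regs=(0,4,65532,0)

4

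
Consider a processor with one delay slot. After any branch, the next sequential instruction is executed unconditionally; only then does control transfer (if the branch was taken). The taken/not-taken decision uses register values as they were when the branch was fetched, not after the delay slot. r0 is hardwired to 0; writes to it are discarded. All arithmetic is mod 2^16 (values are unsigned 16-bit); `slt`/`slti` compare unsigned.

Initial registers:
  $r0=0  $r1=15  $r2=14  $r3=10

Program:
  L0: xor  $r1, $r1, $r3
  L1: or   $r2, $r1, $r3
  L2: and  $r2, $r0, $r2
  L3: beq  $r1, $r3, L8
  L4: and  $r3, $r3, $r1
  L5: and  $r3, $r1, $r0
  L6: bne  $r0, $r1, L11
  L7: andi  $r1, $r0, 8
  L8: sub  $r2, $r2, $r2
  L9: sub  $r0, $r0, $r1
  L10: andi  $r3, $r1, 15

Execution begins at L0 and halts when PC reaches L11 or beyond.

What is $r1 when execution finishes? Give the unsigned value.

0

PC=0  xor  $r1, $r1, $r3     | $r0=0 $r1=5 $r2=14 $r3=10
PC=1  or   $r2, $r1, $r3     | $r0=0 $r1=5 $r2=15 $r3=10
PC=2  and  $r2, $r0, $r2     | $r0=0 $r1=5 $r2=0 $r3=10
PC=3  beq  $r1, $r3, L8      | $r0=0 $r1=5 $r2=0 $r3=10  [not taken]
PC=4  and  $r3, $r3, $r1     | $r0=0 $r1=5 $r2=0 $r3=0
PC=5  and  $r3, $r1, $r0     | $r0=0 $r1=5 $r2=0 $r3=0
PC=6  bne  $r0, $r1, L11     | $r0=0 $r1=5 $r2=0 $r3=0  [TAKEN]
PC=7  andi  $r1, $r0, 8      | $r0=0 $r1=0 $r2=0 $r3=0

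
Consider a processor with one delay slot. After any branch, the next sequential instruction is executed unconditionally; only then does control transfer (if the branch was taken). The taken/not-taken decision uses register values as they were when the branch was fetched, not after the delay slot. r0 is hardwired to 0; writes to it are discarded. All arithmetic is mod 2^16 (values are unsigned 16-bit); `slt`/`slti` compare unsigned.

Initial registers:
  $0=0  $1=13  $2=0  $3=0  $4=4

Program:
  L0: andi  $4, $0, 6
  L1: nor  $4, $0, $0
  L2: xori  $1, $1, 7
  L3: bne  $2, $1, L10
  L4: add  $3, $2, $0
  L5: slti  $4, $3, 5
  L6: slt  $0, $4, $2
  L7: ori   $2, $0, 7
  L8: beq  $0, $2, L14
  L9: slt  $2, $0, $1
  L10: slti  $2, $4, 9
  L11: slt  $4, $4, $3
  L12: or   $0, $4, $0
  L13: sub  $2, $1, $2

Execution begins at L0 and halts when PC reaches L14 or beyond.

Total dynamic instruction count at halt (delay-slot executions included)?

9

[0] andi  $4, $0, 6  →  {$0:0, $1:13, $2:0, $3:0, $4:0}
[1] nor  $4, $0, $0  →  {$0:0, $1:13, $2:0, $3:0, $4:65535}
[2] xori  $1, $1, 7  →  {$0:0, $1:10, $2:0, $3:0, $4:65535}
[3] bne  $2, $1, L10  →  {$0:0, $1:10, $2:0, $3:0, $4:65535}  ⟨branch taken⟩
[4] add  $3, $2, $0  →  {$0:0, $1:10, $2:0, $3:0, $4:65535}
[10] slti  $2, $4, 9  →  {$0:0, $1:10, $2:0, $3:0, $4:65535}
[11] slt  $4, $4, $3  →  {$0:0, $1:10, $2:0, $3:0, $4:0}
[12] or   $0, $4, $0  →  {$0:0, $1:10, $2:0, $3:0, $4:0}
[13] sub  $2, $1, $2  →  {$0:0, $1:10, $2:10, $3:0, $4:0}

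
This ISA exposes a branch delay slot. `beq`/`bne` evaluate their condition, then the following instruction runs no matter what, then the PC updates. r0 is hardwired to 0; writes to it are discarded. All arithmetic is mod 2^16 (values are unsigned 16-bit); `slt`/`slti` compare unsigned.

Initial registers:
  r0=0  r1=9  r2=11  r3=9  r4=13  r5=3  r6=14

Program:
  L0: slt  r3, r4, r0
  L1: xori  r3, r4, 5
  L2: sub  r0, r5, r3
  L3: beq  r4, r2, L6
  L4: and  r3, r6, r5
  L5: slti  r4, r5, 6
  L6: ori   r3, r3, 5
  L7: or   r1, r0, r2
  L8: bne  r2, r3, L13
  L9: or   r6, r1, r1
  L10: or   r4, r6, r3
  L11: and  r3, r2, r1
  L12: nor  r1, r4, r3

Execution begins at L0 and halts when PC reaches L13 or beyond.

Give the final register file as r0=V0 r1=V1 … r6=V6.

r0=0 r1=11 r2=11 r3=7 r4=1 r5=3 r6=11

#0 slt  r3, r4, r0 ; 0/9/11/0/13/3/14
#1 xori  r3, r4, 5 ; 0/9/11/8/13/3/14
#2 sub  r0, r5, r3 ; 0/9/11/8/13/3/14
#3 beq  r4, r2, L6 ; 0/9/11/8/13/3/14 ; →fallthru
#4 and  r3, r6, r5 ; 0/9/11/2/13/3/14
#5 slti  r4, r5, 6 ; 0/9/11/2/1/3/14
#6 ori   r3, r3, 5 ; 0/9/11/7/1/3/14
#7 or   r1, r0, r2 ; 0/11/11/7/1/3/14
#8 bne  r2, r3, L13 ; 0/11/11/7/1/3/14 ; →target
#9 or   r6, r1, r1 ; 0/11/11/7/1/3/11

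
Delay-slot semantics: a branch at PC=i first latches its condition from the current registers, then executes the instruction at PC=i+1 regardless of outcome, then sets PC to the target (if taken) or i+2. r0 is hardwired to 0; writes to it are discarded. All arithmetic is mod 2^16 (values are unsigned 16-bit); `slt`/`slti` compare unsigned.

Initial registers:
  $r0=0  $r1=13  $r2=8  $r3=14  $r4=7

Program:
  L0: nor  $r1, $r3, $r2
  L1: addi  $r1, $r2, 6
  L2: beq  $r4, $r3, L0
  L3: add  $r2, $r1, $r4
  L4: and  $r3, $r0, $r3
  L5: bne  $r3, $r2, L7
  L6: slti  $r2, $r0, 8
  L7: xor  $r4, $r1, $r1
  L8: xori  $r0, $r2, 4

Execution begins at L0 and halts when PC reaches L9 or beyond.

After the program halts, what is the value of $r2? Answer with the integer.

  step pc=0: nor  $r1, $r3, $r2  regs=(0,65521,8,14,7)
  step pc=1: addi  $r1, $r2, 6  regs=(0,14,8,14,7)
  step pc=2: beq  $r4, $r3, L0  cond=F  regs=(0,14,8,14,7)
  step pc=3: add  $r2, $r1, $r4  regs=(0,14,21,14,7)
  step pc=4: and  $r3, $r0, $r3  regs=(0,14,21,0,7)
  step pc=5: bne  $r3, $r2, L7  cond=T  regs=(0,14,21,0,7)
  step pc=6: slti  $r2, $r0, 8  regs=(0,14,1,0,7)
  step pc=7: xor  $r4, $r1, $r1  regs=(0,14,1,0,0)
  step pc=8: xori  $r0, $r2, 4  regs=(0,14,1,0,0)

1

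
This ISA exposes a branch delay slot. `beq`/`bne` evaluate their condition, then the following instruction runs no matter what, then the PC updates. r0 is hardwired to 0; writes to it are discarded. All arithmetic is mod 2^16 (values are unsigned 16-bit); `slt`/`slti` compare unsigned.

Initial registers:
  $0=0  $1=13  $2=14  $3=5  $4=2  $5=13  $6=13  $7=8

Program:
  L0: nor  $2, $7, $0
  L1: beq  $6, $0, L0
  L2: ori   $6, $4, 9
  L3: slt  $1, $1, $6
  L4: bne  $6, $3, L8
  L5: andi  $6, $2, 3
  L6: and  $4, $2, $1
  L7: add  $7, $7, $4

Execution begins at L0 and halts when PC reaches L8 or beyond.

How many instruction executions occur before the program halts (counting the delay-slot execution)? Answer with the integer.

6

PC=0  nor  $2, $7, $0        | $0=0 $1=13 $2=65527 $3=5 $4=2 $5=13 $6=13 $7=8
PC=1  beq  $6, $0, L0        | $0=0 $1=13 $2=65527 $3=5 $4=2 $5=13 $6=13 $7=8  [not taken]
PC=2  ori   $6, $4, 9        | $0=0 $1=13 $2=65527 $3=5 $4=2 $5=13 $6=11 $7=8
PC=3  slt  $1, $1, $6        | $0=0 $1=0 $2=65527 $3=5 $4=2 $5=13 $6=11 $7=8
PC=4  bne  $6, $3, L8        | $0=0 $1=0 $2=65527 $3=5 $4=2 $5=13 $6=11 $7=8  [TAKEN]
PC=5  andi  $6, $2, 3        | $0=0 $1=0 $2=65527 $3=5 $4=2 $5=13 $6=3 $7=8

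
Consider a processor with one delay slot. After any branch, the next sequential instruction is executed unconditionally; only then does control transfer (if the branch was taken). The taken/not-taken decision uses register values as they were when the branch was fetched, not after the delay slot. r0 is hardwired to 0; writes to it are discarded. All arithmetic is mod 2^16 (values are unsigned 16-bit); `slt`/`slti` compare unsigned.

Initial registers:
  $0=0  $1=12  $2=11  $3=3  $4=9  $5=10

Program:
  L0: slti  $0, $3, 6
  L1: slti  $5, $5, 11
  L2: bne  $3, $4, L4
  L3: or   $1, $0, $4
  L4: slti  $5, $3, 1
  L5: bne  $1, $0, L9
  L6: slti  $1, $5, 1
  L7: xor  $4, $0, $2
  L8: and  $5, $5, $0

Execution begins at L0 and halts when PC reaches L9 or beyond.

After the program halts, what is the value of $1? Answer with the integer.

1

[0] slti  $0, $3, 6  →  {$0:0, $1:12, $2:11, $3:3, $4:9, $5:10}
[1] slti  $5, $5, 11  →  {$0:0, $1:12, $2:11, $3:3, $4:9, $5:1}
[2] bne  $3, $4, L4  →  {$0:0, $1:12, $2:11, $3:3, $4:9, $5:1}  ⟨branch taken⟩
[3] or   $1, $0, $4  →  {$0:0, $1:9, $2:11, $3:3, $4:9, $5:1}
[4] slti  $5, $3, 1  →  {$0:0, $1:9, $2:11, $3:3, $4:9, $5:0}
[5] bne  $1, $0, L9  →  {$0:0, $1:9, $2:11, $3:3, $4:9, $5:0}  ⟨branch taken⟩
[6] slti  $1, $5, 1  →  {$0:0, $1:1, $2:11, $3:3, $4:9, $5:0}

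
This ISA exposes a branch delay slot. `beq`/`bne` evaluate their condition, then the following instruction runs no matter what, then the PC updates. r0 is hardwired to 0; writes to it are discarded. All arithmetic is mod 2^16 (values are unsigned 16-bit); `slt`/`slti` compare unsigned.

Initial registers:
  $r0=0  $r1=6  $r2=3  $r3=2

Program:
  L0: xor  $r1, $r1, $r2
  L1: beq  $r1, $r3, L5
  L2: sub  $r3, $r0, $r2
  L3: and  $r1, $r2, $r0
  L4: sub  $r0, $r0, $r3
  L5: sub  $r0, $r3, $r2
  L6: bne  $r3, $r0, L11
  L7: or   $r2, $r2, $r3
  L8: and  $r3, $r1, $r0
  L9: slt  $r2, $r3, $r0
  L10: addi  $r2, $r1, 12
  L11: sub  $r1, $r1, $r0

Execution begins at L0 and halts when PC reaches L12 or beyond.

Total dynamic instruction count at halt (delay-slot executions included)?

9

[0] xor  $r1, $r1, $r2  →  {$r0:0, $r1:5, $r2:3, $r3:2}
[1] beq  $r1, $r3, L5  →  {$r0:0, $r1:5, $r2:3, $r3:2}  ⟨branch fallthrough⟩
[2] sub  $r3, $r0, $r2  →  {$r0:0, $r1:5, $r2:3, $r3:65533}
[3] and  $r1, $r2, $r0  →  {$r0:0, $r1:0, $r2:3, $r3:65533}
[4] sub  $r0, $r0, $r3  →  {$r0:0, $r1:0, $r2:3, $r3:65533}
[5] sub  $r0, $r3, $r2  →  {$r0:0, $r1:0, $r2:3, $r3:65533}
[6] bne  $r3, $r0, L11  →  {$r0:0, $r1:0, $r2:3, $r3:65533}  ⟨branch taken⟩
[7] or   $r2, $r2, $r3  →  {$r0:0, $r1:0, $r2:65535, $r3:65533}
[11] sub  $r1, $r1, $r0  →  {$r0:0, $r1:0, $r2:65535, $r3:65533}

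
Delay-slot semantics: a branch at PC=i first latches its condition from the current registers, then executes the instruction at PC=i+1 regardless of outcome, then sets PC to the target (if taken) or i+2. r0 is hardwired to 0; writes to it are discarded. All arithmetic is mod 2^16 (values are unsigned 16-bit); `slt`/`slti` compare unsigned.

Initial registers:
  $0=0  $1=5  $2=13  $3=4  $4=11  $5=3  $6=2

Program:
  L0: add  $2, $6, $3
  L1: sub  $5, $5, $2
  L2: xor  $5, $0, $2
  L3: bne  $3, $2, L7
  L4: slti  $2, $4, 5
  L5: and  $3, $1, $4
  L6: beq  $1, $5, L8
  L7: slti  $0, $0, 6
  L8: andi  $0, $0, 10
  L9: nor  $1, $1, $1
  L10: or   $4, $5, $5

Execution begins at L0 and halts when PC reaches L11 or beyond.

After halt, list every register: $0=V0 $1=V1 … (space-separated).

  step pc=0: add  $2, $6, $3  regs=(0,5,6,4,11,3,2)
  step pc=1: sub  $5, $5, $2  regs=(0,5,6,4,11,65533,2)
  step pc=2: xor  $5, $0, $2  regs=(0,5,6,4,11,6,2)
  step pc=3: bne  $3, $2, L7  cond=T  regs=(0,5,6,4,11,6,2)
  step pc=4: slti  $2, $4, 5  regs=(0,5,0,4,11,6,2)
  step pc=7: slti  $0, $0, 6  regs=(0,5,0,4,11,6,2)
  step pc=8: andi  $0, $0, 10  regs=(0,5,0,4,11,6,2)
  step pc=9: nor  $1, $1, $1  regs=(0,65530,0,4,11,6,2)
  step pc=10: or   $4, $5, $5  regs=(0,65530,0,4,6,6,2)

$0=0 $1=65530 $2=0 $3=4 $4=6 $5=6 $6=2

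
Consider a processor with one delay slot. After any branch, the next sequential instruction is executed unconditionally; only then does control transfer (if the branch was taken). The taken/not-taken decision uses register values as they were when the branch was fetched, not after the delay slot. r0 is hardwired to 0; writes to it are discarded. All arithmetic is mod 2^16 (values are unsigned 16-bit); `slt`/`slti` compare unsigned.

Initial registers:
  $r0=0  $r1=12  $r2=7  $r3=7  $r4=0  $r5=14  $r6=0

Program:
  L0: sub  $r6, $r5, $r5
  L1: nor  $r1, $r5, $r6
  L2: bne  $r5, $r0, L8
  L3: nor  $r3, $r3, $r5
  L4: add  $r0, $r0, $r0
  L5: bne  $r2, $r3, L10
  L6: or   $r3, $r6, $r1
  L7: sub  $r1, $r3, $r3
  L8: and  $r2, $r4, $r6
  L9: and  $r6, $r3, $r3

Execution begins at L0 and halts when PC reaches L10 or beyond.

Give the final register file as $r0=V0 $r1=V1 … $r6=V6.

$r0=0 $r1=65521 $r2=0 $r3=65520 $r4=0 $r5=14 $r6=65520

PC=0  sub  $r6, $r5, $r5     | $r0=0 $r1=12 $r2=7 $r3=7 $r4=0 $r5=14 $r6=0
PC=1  nor  $r1, $r5, $r6     | $r0=0 $r1=65521 $r2=7 $r3=7 $r4=0 $r5=14 $r6=0
PC=2  bne  $r5, $r0, L8      | $r0=0 $r1=65521 $r2=7 $r3=7 $r4=0 $r5=14 $r6=0  [TAKEN]
PC=3  nor  $r3, $r3, $r5     | $r0=0 $r1=65521 $r2=7 $r3=65520 $r4=0 $r5=14 $r6=0
PC=8  and  $r2, $r4, $r6     | $r0=0 $r1=65521 $r2=0 $r3=65520 $r4=0 $r5=14 $r6=0
PC=9  and  $r6, $r3, $r3     | $r0=0 $r1=65521 $r2=0 $r3=65520 $r4=0 $r5=14 $r6=65520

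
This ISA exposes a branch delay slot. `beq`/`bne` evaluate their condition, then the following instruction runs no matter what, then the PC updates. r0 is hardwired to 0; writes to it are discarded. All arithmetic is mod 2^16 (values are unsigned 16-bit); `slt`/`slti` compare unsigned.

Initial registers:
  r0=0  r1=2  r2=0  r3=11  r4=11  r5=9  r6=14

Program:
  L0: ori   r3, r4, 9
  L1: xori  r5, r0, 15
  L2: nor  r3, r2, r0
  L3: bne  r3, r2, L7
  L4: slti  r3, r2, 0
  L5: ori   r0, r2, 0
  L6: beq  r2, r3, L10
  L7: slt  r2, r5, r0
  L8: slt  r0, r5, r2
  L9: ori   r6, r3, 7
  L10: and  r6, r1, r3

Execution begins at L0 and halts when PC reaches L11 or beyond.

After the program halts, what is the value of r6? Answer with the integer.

#0 ori   r3, r4, 9 ; 0/2/0/11/11/9/14
#1 xori  r5, r0, 15 ; 0/2/0/11/11/15/14
#2 nor  r3, r2, r0 ; 0/2/0/65535/11/15/14
#3 bne  r3, r2, L7 ; 0/2/0/65535/11/15/14 ; →target
#4 slti  r3, r2, 0 ; 0/2/0/0/11/15/14
#7 slt  r2, r5, r0 ; 0/2/0/0/11/15/14
#8 slt  r0, r5, r2 ; 0/2/0/0/11/15/14
#9 ori   r6, r3, 7 ; 0/2/0/0/11/15/7
#10 and  r6, r1, r3 ; 0/2/0/0/11/15/0

0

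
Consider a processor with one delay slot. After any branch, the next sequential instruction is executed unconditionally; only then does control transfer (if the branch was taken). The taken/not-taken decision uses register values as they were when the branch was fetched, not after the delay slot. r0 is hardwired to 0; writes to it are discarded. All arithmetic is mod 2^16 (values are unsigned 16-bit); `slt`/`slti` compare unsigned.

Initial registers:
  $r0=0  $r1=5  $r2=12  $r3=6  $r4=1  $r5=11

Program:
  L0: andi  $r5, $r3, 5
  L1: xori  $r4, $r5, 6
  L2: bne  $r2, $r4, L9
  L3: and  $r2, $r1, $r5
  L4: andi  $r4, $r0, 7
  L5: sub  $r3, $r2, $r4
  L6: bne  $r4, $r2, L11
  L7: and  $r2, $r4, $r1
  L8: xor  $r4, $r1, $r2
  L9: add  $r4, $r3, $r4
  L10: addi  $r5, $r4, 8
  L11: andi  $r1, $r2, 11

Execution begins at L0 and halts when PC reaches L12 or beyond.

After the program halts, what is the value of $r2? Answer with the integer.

4

PC=0  andi  $r5, $r3, 5      | $r0=0 $r1=5 $r2=12 $r3=6 $r4=1 $r5=4
PC=1  xori  $r4, $r5, 6      | $r0=0 $r1=5 $r2=12 $r3=6 $r4=2 $r5=4
PC=2  bne  $r2, $r4, L9      | $r0=0 $r1=5 $r2=12 $r3=6 $r4=2 $r5=4  [TAKEN]
PC=3  and  $r2, $r1, $r5     | $r0=0 $r1=5 $r2=4 $r3=6 $r4=2 $r5=4
PC=9  add  $r4, $r3, $r4     | $r0=0 $r1=5 $r2=4 $r3=6 $r4=8 $r5=4
PC=10 addi  $r5, $r4, 8      | $r0=0 $r1=5 $r2=4 $r3=6 $r4=8 $r5=16
PC=11 andi  $r1, $r2, 11     | $r0=0 $r1=0 $r2=4 $r3=6 $r4=8 $r5=16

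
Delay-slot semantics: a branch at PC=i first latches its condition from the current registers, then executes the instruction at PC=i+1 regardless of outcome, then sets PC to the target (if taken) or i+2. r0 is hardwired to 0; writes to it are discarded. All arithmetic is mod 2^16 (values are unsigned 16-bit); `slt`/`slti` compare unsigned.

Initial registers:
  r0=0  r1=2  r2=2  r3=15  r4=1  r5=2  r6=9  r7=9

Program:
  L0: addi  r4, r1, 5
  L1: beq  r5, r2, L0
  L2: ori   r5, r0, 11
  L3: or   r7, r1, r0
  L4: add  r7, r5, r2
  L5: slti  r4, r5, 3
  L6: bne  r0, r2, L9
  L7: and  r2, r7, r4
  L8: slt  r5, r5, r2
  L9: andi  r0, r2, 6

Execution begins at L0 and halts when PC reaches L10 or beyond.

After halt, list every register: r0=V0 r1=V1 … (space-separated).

r0=0 r1=2 r2=0 r3=15 r4=0 r5=11 r6=9 r7=13

  step pc=0: addi  r4, r1, 5  regs=(0,2,2,15,7,2,9,9)
  step pc=1: beq  r5, r2, L0  cond=T  regs=(0,2,2,15,7,2,9,9)
  step pc=2: ori   r5, r0, 11  regs=(0,2,2,15,7,11,9,9)
  step pc=0: addi  r4, r1, 5  regs=(0,2,2,15,7,11,9,9)
  step pc=1: beq  r5, r2, L0  cond=F  regs=(0,2,2,15,7,11,9,9)
  step pc=2: ori   r5, r0, 11  regs=(0,2,2,15,7,11,9,9)
  step pc=3: or   r7, r1, r0  regs=(0,2,2,15,7,11,9,2)
  step pc=4: add  r7, r5, r2  regs=(0,2,2,15,7,11,9,13)
  step pc=5: slti  r4, r5, 3  regs=(0,2,2,15,0,11,9,13)
  step pc=6: bne  r0, r2, L9  cond=T  regs=(0,2,2,15,0,11,9,13)
  step pc=7: and  r2, r7, r4  regs=(0,2,0,15,0,11,9,13)
  step pc=9: andi  r0, r2, 6  regs=(0,2,0,15,0,11,9,13)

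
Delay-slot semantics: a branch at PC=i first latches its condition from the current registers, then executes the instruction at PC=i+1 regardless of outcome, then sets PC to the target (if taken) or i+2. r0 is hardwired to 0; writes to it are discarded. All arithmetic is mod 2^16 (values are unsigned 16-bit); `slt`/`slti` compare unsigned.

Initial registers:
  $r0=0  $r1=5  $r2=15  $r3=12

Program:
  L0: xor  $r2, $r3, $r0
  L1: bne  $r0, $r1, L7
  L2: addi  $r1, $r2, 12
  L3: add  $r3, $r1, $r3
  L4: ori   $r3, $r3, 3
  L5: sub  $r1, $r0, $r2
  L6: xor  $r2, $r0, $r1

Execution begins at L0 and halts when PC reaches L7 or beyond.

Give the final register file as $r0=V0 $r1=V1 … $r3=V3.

$r0=0 $r1=24 $r2=12 $r3=12

[0] xor  $r2, $r3, $r0  →  {$r0:0, $r1:5, $r2:12, $r3:12}
[1] bne  $r0, $r1, L7  →  {$r0:0, $r1:5, $r2:12, $r3:12}  ⟨branch taken⟩
[2] addi  $r1, $r2, 12  →  {$r0:0, $r1:24, $r2:12, $r3:12}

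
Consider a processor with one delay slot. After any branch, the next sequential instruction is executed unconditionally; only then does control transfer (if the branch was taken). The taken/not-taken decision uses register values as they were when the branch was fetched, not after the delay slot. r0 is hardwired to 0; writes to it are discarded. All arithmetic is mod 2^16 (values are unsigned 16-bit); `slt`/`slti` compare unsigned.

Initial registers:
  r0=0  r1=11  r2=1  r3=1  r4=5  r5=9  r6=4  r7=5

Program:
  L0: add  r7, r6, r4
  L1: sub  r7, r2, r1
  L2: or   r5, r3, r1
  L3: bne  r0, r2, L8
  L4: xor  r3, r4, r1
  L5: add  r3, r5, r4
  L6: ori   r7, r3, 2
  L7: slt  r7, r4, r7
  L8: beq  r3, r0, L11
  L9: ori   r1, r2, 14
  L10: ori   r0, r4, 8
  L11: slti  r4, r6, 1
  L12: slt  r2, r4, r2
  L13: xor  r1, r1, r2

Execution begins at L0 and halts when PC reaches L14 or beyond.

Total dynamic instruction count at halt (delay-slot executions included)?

PC=0  add  r7, r6, r4        | r0=0 r1=11 r2=1 r3=1 r4=5 r5=9 r6=4 r7=9
PC=1  sub  r7, r2, r1        | r0=0 r1=11 r2=1 r3=1 r4=5 r5=9 r6=4 r7=65526
PC=2  or   r5, r3, r1        | r0=0 r1=11 r2=1 r3=1 r4=5 r5=11 r6=4 r7=65526
PC=3  bne  r0, r2, L8        | r0=0 r1=11 r2=1 r3=1 r4=5 r5=11 r6=4 r7=65526  [TAKEN]
PC=4  xor  r3, r4, r1        | r0=0 r1=11 r2=1 r3=14 r4=5 r5=11 r6=4 r7=65526
PC=8  beq  r3, r0, L11       | r0=0 r1=11 r2=1 r3=14 r4=5 r5=11 r6=4 r7=65526  [not taken]
PC=9  ori   r1, r2, 14       | r0=0 r1=15 r2=1 r3=14 r4=5 r5=11 r6=4 r7=65526
PC=10 ori   r0, r4, 8        | r0=0 r1=15 r2=1 r3=14 r4=5 r5=11 r6=4 r7=65526
PC=11 slti  r4, r6, 1        | r0=0 r1=15 r2=1 r3=14 r4=0 r5=11 r6=4 r7=65526
PC=12 slt  r2, r4, r2        | r0=0 r1=15 r2=1 r3=14 r4=0 r5=11 r6=4 r7=65526
PC=13 xor  r1, r1, r2        | r0=0 r1=14 r2=1 r3=14 r4=0 r5=11 r6=4 r7=65526

11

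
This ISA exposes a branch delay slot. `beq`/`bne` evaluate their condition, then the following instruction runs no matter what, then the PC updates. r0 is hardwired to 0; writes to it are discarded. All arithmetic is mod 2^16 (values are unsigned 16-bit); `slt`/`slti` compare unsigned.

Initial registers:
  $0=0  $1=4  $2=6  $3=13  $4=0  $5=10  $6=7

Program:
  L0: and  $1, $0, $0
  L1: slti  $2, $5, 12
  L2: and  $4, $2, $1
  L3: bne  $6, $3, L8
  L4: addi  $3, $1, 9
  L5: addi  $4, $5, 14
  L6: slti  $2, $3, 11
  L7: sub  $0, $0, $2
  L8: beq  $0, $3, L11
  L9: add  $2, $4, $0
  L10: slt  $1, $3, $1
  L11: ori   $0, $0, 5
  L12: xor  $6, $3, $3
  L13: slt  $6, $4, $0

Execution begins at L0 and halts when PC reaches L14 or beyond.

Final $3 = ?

9

  step pc=0: and  $1, $0, $0  regs=(0,0,6,13,0,10,7)
  step pc=1: slti  $2, $5, 12  regs=(0,0,1,13,0,10,7)
  step pc=2: and  $4, $2, $1  regs=(0,0,1,13,0,10,7)
  step pc=3: bne  $6, $3, L8  cond=T  regs=(0,0,1,13,0,10,7)
  step pc=4: addi  $3, $1, 9  regs=(0,0,1,9,0,10,7)
  step pc=8: beq  $0, $3, L11  cond=F  regs=(0,0,1,9,0,10,7)
  step pc=9: add  $2, $4, $0  regs=(0,0,0,9,0,10,7)
  step pc=10: slt  $1, $3, $1  regs=(0,0,0,9,0,10,7)
  step pc=11: ori   $0, $0, 5  regs=(0,0,0,9,0,10,7)
  step pc=12: xor  $6, $3, $3  regs=(0,0,0,9,0,10,0)
  step pc=13: slt  $6, $4, $0  regs=(0,0,0,9,0,10,0)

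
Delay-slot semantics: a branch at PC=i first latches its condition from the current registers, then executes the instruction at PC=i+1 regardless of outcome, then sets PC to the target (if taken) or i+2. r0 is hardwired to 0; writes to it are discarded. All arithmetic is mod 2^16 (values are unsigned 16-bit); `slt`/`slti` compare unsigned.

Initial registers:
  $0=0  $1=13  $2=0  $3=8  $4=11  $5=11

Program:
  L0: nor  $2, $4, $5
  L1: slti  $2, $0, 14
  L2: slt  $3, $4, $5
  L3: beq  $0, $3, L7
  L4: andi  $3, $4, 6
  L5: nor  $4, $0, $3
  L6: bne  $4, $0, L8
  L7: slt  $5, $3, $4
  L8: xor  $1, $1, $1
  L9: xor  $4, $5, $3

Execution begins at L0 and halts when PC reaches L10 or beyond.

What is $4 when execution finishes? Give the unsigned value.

#0 nor  $2, $4, $5 ; 0/13/65524/8/11/11
#1 slti  $2, $0, 14 ; 0/13/1/8/11/11
#2 slt  $3, $4, $5 ; 0/13/1/0/11/11
#3 beq  $0, $3, L7 ; 0/13/1/0/11/11 ; →target
#4 andi  $3, $4, 6 ; 0/13/1/2/11/11
#7 slt  $5, $3, $4 ; 0/13/1/2/11/1
#8 xor  $1, $1, $1 ; 0/0/1/2/11/1
#9 xor  $4, $5, $3 ; 0/0/1/2/3/1

3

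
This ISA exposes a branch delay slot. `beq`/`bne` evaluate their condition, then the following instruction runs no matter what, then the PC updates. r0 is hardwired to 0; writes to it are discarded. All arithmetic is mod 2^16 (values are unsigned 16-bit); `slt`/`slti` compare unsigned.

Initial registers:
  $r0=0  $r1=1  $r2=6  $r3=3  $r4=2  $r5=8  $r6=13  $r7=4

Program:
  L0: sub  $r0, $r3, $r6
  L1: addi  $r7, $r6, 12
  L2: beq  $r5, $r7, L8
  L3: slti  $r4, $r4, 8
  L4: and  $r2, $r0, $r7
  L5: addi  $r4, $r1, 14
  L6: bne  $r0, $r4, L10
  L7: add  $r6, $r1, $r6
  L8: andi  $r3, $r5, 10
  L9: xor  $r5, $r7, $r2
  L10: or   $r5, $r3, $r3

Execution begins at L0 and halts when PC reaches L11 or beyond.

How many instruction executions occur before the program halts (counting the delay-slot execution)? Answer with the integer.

9

[0] sub  $r0, $r3, $r6  →  {$r0:0, $r1:1, $r2:6, $r3:3, $r4:2, $r5:8, $r6:13, $r7:4}
[1] addi  $r7, $r6, 12  →  {$r0:0, $r1:1, $r2:6, $r3:3, $r4:2, $r5:8, $r6:13, $r7:25}
[2] beq  $r5, $r7, L8  →  {$r0:0, $r1:1, $r2:6, $r3:3, $r4:2, $r5:8, $r6:13, $r7:25}  ⟨branch fallthrough⟩
[3] slti  $r4, $r4, 8  →  {$r0:0, $r1:1, $r2:6, $r3:3, $r4:1, $r5:8, $r6:13, $r7:25}
[4] and  $r2, $r0, $r7  →  {$r0:0, $r1:1, $r2:0, $r3:3, $r4:1, $r5:8, $r6:13, $r7:25}
[5] addi  $r4, $r1, 14  →  {$r0:0, $r1:1, $r2:0, $r3:3, $r4:15, $r5:8, $r6:13, $r7:25}
[6] bne  $r0, $r4, L10  →  {$r0:0, $r1:1, $r2:0, $r3:3, $r4:15, $r5:8, $r6:13, $r7:25}  ⟨branch taken⟩
[7] add  $r6, $r1, $r6  →  {$r0:0, $r1:1, $r2:0, $r3:3, $r4:15, $r5:8, $r6:14, $r7:25}
[10] or   $r5, $r3, $r3  →  {$r0:0, $r1:1, $r2:0, $r3:3, $r4:15, $r5:3, $r6:14, $r7:25}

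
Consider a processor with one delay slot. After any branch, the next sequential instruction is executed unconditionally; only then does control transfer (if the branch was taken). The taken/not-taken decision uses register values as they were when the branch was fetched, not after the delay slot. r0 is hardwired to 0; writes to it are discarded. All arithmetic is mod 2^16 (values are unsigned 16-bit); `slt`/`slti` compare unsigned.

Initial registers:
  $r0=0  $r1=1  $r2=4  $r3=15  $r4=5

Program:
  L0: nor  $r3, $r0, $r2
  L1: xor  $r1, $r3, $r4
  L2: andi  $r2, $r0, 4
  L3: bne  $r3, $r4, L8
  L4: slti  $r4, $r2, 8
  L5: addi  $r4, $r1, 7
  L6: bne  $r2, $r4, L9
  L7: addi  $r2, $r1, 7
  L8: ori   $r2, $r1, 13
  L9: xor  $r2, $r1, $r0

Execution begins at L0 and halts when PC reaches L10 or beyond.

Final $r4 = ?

1

#0 nor  $r3, $r0, $r2 ; 0/1/4/65531/5
#1 xor  $r1, $r3, $r4 ; 0/65534/4/65531/5
#2 andi  $r2, $r0, 4 ; 0/65534/0/65531/5
#3 bne  $r3, $r4, L8 ; 0/65534/0/65531/5 ; →target
#4 slti  $r4, $r2, 8 ; 0/65534/0/65531/1
#8 ori   $r2, $r1, 13 ; 0/65534/65535/65531/1
#9 xor  $r2, $r1, $r0 ; 0/65534/65534/65531/1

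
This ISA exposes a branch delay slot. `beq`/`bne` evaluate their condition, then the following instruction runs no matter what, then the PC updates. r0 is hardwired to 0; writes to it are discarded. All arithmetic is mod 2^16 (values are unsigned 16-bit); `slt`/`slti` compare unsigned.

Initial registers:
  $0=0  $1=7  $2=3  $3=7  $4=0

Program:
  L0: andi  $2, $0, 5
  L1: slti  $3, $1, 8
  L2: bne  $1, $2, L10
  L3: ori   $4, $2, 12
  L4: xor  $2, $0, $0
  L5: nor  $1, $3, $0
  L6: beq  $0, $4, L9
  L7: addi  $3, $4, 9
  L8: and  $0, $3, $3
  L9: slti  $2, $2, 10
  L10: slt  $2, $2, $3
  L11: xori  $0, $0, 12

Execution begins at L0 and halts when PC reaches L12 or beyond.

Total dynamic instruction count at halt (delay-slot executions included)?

#0 andi  $2, $0, 5 ; 0/7/0/7/0
#1 slti  $3, $1, 8 ; 0/7/0/1/0
#2 bne  $1, $2, L10 ; 0/7/0/1/0 ; →target
#3 ori   $4, $2, 12 ; 0/7/0/1/12
#10 slt  $2, $2, $3 ; 0/7/1/1/12
#11 xori  $0, $0, 12 ; 0/7/1/1/12

6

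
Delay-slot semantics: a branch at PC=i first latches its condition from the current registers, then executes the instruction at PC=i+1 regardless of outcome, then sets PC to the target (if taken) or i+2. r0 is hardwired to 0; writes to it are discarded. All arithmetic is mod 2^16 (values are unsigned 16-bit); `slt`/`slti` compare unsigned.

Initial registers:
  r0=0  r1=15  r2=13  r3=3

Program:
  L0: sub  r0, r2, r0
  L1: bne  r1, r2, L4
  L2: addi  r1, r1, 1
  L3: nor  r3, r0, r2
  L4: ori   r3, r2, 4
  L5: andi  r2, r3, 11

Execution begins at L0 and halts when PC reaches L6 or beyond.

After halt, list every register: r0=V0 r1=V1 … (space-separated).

PC=0  sub  r0, r2, r0        | r0=0 r1=15 r2=13 r3=3
PC=1  bne  r1, r2, L4        | r0=0 r1=15 r2=13 r3=3  [TAKEN]
PC=2  addi  r1, r1, 1        | r0=0 r1=16 r2=13 r3=3
PC=4  ori   r3, r2, 4        | r0=0 r1=16 r2=13 r3=13
PC=5  andi  r2, r3, 11       | r0=0 r1=16 r2=9 r3=13

r0=0 r1=16 r2=9 r3=13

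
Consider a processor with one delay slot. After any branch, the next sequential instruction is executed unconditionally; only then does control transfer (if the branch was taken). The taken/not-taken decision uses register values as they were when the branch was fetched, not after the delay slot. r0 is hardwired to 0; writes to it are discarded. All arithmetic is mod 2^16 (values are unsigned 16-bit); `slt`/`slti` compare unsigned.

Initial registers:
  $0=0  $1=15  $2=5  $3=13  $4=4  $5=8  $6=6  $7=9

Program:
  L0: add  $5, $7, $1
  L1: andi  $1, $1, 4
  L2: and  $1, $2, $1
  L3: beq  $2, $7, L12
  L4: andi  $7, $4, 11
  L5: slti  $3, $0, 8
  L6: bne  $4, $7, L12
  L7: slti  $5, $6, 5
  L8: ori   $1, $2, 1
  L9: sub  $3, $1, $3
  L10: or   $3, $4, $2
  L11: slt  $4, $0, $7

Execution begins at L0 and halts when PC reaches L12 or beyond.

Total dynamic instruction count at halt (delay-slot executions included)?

8

PC=0  add  $5, $7, $1        | $0=0 $1=15 $2=5 $3=13 $4=4 $5=24 $6=6 $7=9
PC=1  andi  $1, $1, 4        | $0=0 $1=4 $2=5 $3=13 $4=4 $5=24 $6=6 $7=9
PC=2  and  $1, $2, $1        | $0=0 $1=4 $2=5 $3=13 $4=4 $5=24 $6=6 $7=9
PC=3  beq  $2, $7, L12       | $0=0 $1=4 $2=5 $3=13 $4=4 $5=24 $6=6 $7=9  [not taken]
PC=4  andi  $7, $4, 11       | $0=0 $1=4 $2=5 $3=13 $4=4 $5=24 $6=6 $7=0
PC=5  slti  $3, $0, 8        | $0=0 $1=4 $2=5 $3=1 $4=4 $5=24 $6=6 $7=0
PC=6  bne  $4, $7, L12       | $0=0 $1=4 $2=5 $3=1 $4=4 $5=24 $6=6 $7=0  [TAKEN]
PC=7  slti  $5, $6, 5        | $0=0 $1=4 $2=5 $3=1 $4=4 $5=0 $6=6 $7=0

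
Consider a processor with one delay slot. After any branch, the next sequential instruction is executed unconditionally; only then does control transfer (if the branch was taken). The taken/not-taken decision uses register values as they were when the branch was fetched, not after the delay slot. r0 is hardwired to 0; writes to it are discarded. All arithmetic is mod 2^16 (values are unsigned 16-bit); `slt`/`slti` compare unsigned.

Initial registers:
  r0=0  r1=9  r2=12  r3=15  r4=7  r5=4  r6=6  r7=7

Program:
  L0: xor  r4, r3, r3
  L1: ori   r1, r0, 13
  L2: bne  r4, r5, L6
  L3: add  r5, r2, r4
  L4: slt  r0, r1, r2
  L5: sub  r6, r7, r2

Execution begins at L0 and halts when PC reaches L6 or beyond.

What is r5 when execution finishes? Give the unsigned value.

PC=0  xor  r4, r3, r3        | r0=0 r1=9 r2=12 r3=15 r4=0 r5=4 r6=6 r7=7
PC=1  ori   r1, r0, 13       | r0=0 r1=13 r2=12 r3=15 r4=0 r5=4 r6=6 r7=7
PC=2  bne  r4, r5, L6        | r0=0 r1=13 r2=12 r3=15 r4=0 r5=4 r6=6 r7=7  [TAKEN]
PC=3  add  r5, r2, r4        | r0=0 r1=13 r2=12 r3=15 r4=0 r5=12 r6=6 r7=7

12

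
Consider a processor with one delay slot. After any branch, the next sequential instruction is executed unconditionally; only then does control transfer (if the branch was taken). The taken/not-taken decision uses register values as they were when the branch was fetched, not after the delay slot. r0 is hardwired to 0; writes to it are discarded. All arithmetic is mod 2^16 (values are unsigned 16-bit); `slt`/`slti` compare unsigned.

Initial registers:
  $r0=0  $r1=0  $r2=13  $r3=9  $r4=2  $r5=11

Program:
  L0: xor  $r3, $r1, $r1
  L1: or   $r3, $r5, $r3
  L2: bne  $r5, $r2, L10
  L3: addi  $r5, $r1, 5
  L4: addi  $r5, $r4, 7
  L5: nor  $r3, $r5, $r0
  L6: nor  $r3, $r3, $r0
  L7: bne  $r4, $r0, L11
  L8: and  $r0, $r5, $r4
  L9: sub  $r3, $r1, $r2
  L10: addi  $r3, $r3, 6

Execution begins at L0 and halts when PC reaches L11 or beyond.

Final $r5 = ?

#0 xor  $r3, $r1, $r1 ; 0/0/13/0/2/11
#1 or   $r3, $r5, $r3 ; 0/0/13/11/2/11
#2 bne  $r5, $r2, L10 ; 0/0/13/11/2/11 ; →target
#3 addi  $r5, $r1, 5 ; 0/0/13/11/2/5
#10 addi  $r3, $r3, 6 ; 0/0/13/17/2/5

5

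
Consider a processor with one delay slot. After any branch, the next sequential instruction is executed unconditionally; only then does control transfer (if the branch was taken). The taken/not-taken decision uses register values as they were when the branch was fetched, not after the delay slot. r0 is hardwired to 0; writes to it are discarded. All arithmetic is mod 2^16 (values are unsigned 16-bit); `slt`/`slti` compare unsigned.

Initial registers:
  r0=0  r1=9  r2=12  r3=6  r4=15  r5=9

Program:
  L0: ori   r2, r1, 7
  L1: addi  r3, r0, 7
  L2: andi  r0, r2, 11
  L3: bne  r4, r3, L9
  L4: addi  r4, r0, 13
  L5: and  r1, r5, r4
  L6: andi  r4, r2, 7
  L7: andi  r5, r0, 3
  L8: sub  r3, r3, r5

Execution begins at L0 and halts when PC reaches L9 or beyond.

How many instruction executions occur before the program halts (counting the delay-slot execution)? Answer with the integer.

5

PC=0  ori   r2, r1, 7        | r0=0 r1=9 r2=15 r3=6 r4=15 r5=9
PC=1  addi  r3, r0, 7        | r0=0 r1=9 r2=15 r3=7 r4=15 r5=9
PC=2  andi  r0, r2, 11       | r0=0 r1=9 r2=15 r3=7 r4=15 r5=9
PC=3  bne  r4, r3, L9        | r0=0 r1=9 r2=15 r3=7 r4=15 r5=9  [TAKEN]
PC=4  addi  r4, r0, 13       | r0=0 r1=9 r2=15 r3=7 r4=13 r5=9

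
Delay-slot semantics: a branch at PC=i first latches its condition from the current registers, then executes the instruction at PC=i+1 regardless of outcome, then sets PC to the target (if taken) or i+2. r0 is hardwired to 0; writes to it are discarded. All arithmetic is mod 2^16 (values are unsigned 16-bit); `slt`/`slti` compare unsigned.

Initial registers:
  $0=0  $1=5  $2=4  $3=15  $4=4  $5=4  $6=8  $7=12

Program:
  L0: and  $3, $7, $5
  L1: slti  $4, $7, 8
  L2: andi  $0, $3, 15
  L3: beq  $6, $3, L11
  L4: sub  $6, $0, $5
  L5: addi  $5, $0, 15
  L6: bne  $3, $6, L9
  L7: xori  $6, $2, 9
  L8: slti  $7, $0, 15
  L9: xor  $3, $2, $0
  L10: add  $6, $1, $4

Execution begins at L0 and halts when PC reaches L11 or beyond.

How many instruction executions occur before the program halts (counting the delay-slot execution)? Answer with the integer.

10

#0 and  $3, $7, $5 ; 0/5/4/4/4/4/8/12
#1 slti  $4, $7, 8 ; 0/5/4/4/0/4/8/12
#2 andi  $0, $3, 15 ; 0/5/4/4/0/4/8/12
#3 beq  $6, $3, L11 ; 0/5/4/4/0/4/8/12 ; →fallthru
#4 sub  $6, $0, $5 ; 0/5/4/4/0/4/65532/12
#5 addi  $5, $0, 15 ; 0/5/4/4/0/15/65532/12
#6 bne  $3, $6, L9 ; 0/5/4/4/0/15/65532/12 ; →target
#7 xori  $6, $2, 9 ; 0/5/4/4/0/15/13/12
#9 xor  $3, $2, $0 ; 0/5/4/4/0/15/13/12
#10 add  $6, $1, $4 ; 0/5/4/4/0/15/5/12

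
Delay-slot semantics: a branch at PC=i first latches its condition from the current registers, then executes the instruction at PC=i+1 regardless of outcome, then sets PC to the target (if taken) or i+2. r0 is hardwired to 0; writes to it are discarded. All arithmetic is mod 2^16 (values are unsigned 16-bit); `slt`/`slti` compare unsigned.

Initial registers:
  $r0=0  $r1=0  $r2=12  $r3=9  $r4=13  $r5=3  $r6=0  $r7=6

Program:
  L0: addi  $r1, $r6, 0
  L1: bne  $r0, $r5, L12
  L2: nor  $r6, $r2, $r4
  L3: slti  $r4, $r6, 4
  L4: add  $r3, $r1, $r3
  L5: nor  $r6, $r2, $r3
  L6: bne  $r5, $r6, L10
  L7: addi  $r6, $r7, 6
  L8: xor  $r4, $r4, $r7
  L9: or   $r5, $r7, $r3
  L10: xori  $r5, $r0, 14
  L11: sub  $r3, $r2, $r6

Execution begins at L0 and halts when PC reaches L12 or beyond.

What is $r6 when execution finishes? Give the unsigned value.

65522

#0 addi  $r1, $r6, 0 ; 0/0/12/9/13/3/0/6
#1 bne  $r0, $r5, L12 ; 0/0/12/9/13/3/0/6 ; →target
#2 nor  $r6, $r2, $r4 ; 0/0/12/9/13/3/65522/6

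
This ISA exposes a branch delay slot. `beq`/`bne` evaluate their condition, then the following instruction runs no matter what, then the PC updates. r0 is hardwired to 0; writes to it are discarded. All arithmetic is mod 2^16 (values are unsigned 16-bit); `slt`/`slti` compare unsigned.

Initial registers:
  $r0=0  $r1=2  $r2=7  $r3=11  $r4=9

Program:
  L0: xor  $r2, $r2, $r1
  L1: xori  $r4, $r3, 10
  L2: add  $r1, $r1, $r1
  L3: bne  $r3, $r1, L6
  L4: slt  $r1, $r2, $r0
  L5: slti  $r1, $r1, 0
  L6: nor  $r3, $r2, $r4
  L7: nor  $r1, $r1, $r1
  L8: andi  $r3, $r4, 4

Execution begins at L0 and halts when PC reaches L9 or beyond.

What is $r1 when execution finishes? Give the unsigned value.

  step pc=0: xor  $r2, $r2, $r1  regs=(0,2,5,11,9)
  step pc=1: xori  $r4, $r3, 10  regs=(0,2,5,11,1)
  step pc=2: add  $r1, $r1, $r1  regs=(0,4,5,11,1)
  step pc=3: bne  $r3, $r1, L6  cond=T  regs=(0,4,5,11,1)
  step pc=4: slt  $r1, $r2, $r0  regs=(0,0,5,11,1)
  step pc=6: nor  $r3, $r2, $r4  regs=(0,0,5,65530,1)
  step pc=7: nor  $r1, $r1, $r1  regs=(0,65535,5,65530,1)
  step pc=8: andi  $r3, $r4, 4  regs=(0,65535,5,0,1)

65535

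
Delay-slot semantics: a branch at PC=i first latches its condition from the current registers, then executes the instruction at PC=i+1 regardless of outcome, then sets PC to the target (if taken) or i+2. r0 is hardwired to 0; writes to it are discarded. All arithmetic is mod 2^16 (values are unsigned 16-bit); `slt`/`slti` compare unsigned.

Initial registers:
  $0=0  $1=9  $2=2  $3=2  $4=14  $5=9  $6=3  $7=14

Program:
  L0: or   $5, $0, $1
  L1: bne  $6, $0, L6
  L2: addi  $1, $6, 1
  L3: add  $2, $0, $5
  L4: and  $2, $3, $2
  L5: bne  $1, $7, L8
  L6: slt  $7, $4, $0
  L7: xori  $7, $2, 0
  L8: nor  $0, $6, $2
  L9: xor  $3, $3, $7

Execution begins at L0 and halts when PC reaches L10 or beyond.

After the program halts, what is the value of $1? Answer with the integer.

  step pc=0: or   $5, $0, $1  regs=(0,9,2,2,14,9,3,14)
  step pc=1: bne  $6, $0, L6  cond=T  regs=(0,9,2,2,14,9,3,14)
  step pc=2: addi  $1, $6, 1  regs=(0,4,2,2,14,9,3,14)
  step pc=6: slt  $7, $4, $0  regs=(0,4,2,2,14,9,3,0)
  step pc=7: xori  $7, $2, 0  regs=(0,4,2,2,14,9,3,2)
  step pc=8: nor  $0, $6, $2  regs=(0,4,2,2,14,9,3,2)
  step pc=9: xor  $3, $3, $7  regs=(0,4,2,0,14,9,3,2)

4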